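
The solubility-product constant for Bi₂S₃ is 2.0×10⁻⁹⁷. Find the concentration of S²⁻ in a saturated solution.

5.4×10⁻²⁰ M

Bi₂S₃(s) ⇌ 2 Bi³⁺(aq) + 3 S²⁻(aq)
With molar solubility s: [Bi³⁺] = 2s, [S²⁻] = 3s.
Ksp = [Bi³⁺]^2[S²⁻]^3 = (2s)^2 · (3s)^3 = 108s^5 = 2.0×10⁻⁹⁷
s = 1.8×10⁻²⁰ M
[S²⁻] = 3s = 5.4×10⁻²⁰ M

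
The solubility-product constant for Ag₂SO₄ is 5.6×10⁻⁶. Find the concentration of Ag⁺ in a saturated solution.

Ag₂SO₄(s) ⇌ 2 Ag⁺(aq) + SO₄²⁻(aq)
Call the molar solubility s, so that [Ag⁺] = 2s and [SO₄²⁻] = s.
Ksp = [Ag⁺]^2[SO₄²⁻] = (2s)^2 · s = 4s^3 = 5.6×10⁻⁶
s = 1.1×10⁻² mol/L
[Ag⁺] = 2s = 2.2×10⁻² mol/L

2.2×10⁻² M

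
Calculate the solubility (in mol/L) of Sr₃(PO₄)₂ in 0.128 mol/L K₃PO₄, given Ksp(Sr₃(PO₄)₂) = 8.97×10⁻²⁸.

Sr₃(PO₄)₂(s) ⇌ 3 Sr²⁺(aq) + 2 PO₄³⁻(aq)
With PO₄³⁻ already at 0.128 mol/L and s small, take [PO₄³⁻] ≈ 0.128 mol/L and [Sr²⁺] = 3s.
Ksp = [Sr²⁺]^3[PO₄³⁻]^2 = (3s)^3(0.128)^2
(3s)^3 = 8.97×10⁻²⁸ / (0.128)^2 = 5.47×10⁻²⁶
s = 1.27×10⁻⁹ mol/L

1.27×10⁻⁹ M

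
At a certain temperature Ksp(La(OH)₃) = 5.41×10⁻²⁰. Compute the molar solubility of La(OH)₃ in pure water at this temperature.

La(OH)₃(s) ⇌ La³⁺(aq) + 3 OH⁻(aq)
With molar solubility s: [La³⁺] = s, [OH⁻] = 3s.
Ksp = [La³⁺][OH⁻]^3 = s · (3s)^3 = 27s^4
27s^4 = 5.41×10⁻²⁰  ⇒  s^4 = 2.00×10⁻²¹
s = 6.69×10⁻⁶ mol/L

6.69×10⁻⁶ M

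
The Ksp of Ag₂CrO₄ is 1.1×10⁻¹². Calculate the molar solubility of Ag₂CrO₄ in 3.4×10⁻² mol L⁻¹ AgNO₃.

9.5×10⁻¹⁰ M

Ag₂CrO₄(s) ⇌ 2 Ag⁺(aq) + CrO₄²⁻(aq)
With Ag⁺ already at 3.4×10⁻² mol L⁻¹ and s small, take [Ag⁺] ≈ 3.4×10⁻² mol L⁻¹ and [CrO₄²⁻] = s.
Ksp = [Ag⁺]^2[CrO₄²⁻] = (3.4×10⁻²)^2s
s = 1.1×10⁻¹² / (3.4×10⁻²)^2 = 9.5×10⁻¹⁰
s = 9.5×10⁻¹⁰ mol L⁻¹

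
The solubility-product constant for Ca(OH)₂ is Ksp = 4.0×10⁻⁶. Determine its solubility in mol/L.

Ca(OH)₂(s) ⇌ Ca²⁺(aq) + 2 OH⁻(aq)
Call the molar solubility s, so that [Ca²⁺] = s and [OH⁻] = 2s.
Ksp = [Ca²⁺][OH⁻]^2 = s · (2s)^2 = 4s^3
4s^3 = 4.0×10⁻⁶  ⇒  s^3 = 1.0×10⁻⁶
s = 1.0×10⁻² mol/L

1.0×10⁻² M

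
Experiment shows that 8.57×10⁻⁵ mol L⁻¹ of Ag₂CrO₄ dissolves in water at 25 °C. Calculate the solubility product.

Ag₂CrO₄(s) ⇌ 2 Ag⁺(aq) + CrO₄²⁻(aq)
Call the molar solubility s, so that [Ag⁺] = 2s and [CrO₄²⁻] = s.
Ksp = [Ag⁺]^2[CrO₄²⁻] = (2s)^2 · s = 4s^3
Ksp = 4 × (8.57×10⁻⁵)^3 = 2.52×10⁻¹²

Ksp = 2.52×10⁻¹²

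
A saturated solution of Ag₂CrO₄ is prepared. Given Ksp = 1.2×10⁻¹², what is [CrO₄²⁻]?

6.7×10⁻⁵ M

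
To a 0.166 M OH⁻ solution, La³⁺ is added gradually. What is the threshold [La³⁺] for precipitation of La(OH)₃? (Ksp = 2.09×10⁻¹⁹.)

Precipitation of each salt begins when its ion product equals Ksp.
La(OH)₃(s) ⇌ La³⁺(aq) + 3 OH⁻(aq)
Ksp = [La³⁺][OH⁻]^3 = [La³⁺](0.166)^3
[La³⁺] = 2.09×10⁻¹⁹ / (0.166)^3 = 4.57×10⁻¹⁷
[La³⁺] = 4.57×10⁻¹⁷ M

4.57×10⁻¹⁷ M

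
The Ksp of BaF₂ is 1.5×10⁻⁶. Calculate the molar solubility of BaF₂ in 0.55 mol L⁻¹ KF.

5.0×10⁻⁶ M

BaF₂(s) ⇌ Ba²⁺(aq) + 2 F⁻(aq)
Let s be the solubility of BaF₂ here. The common ion gives [F⁻] ≈ 0.55 mol L⁻¹, and [Ba²⁺] = s.
Ksp = [Ba²⁺][F⁻]^2 = s(0.55)^2
s = 1.5×10⁻⁶ / (0.55)^2 = 5.0×10⁻⁶
s = 5.0×10⁻⁶ mol L⁻¹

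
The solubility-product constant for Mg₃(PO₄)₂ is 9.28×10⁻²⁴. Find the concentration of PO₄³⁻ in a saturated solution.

1.94×10⁻⁵ M

Mg₃(PO₄)₂(s) ⇌ 3 Mg²⁺(aq) + 2 PO₄³⁻(aq)
Let s be the molar solubility. Then [Mg²⁺] = 3s and [PO₄³⁻] = 2s.
Ksp = [Mg²⁺]^3[PO₄³⁻]^2 = (3s)^3 · (2s)^2 = 108s^5 = 9.28×10⁻²⁴
s = 9.70×10⁻⁶ mol/L
[PO₄³⁻] = 2s = 1.94×10⁻⁵ mol/L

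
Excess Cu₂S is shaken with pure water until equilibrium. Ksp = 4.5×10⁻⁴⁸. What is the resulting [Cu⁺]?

2.1×10⁻¹⁶ M

Cu₂S(s) ⇌ 2 Cu⁺(aq) + S²⁻(aq)
With molar solubility s: [Cu⁺] = 2s, [S²⁻] = s.
Ksp = [Cu⁺]^2[S²⁻] = (2s)^2 · s = 4s^3 = 4.5×10⁻⁴⁸
s = 1.0×10⁻¹⁶ mol L⁻¹
[Cu⁺] = 2s = 2.1×10⁻¹⁶ mol L⁻¹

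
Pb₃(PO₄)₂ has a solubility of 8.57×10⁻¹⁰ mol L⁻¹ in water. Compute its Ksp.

Ksp = 4.99×10⁻⁴⁴

Pb₃(PO₄)₂(s) ⇌ 3 Pb²⁺(aq) + 2 PO₄³⁻(aq)
For each mole of Pb₃(PO₄)₂ that dissolves per liter, [Pb²⁺] = 3s and [PO₄³⁻] = 2s; let s denote this solubility.
Ksp = [Pb²⁺]^3[PO₄³⁻]^2 = (3s)^3 · (2s)^2 = 108s^5
Ksp = 108 × (8.57×10⁻¹⁰)^5 = 4.99×10⁻⁴⁴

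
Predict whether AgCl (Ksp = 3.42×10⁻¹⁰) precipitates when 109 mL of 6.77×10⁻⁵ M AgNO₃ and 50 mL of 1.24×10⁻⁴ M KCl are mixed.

The combined volume is 159 mL.
[Ag⁺] = (6.77×10⁻⁵)(109)/159 = 4.64×10⁻⁵ M
[Cl⁻] = (1.24×10⁻⁴)(50)/159 = 3.90×10⁻⁵ M
Q = [Ag⁺][Cl⁻] = 1.81×10⁻⁹
Because Q > Ksp (1.81×10⁻⁹ vs 3.42×10⁻¹⁰), a precipitate of AgCl forms.

Yes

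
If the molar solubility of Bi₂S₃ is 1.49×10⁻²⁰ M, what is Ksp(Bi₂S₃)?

Ksp = 7.93×10⁻⁹⁸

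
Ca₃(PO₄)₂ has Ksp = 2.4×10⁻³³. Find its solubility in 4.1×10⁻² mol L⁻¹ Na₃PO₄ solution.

3.8×10⁻¹¹ M

Ca₃(PO₄)₂(s) ⇌ 3 Ca²⁺(aq) + 2 PO₄³⁻(aq)
With PO₄³⁻ already at 4.1×10⁻² mol L⁻¹ and s small, take [PO₄³⁻] ≈ 4.1×10⁻² mol L⁻¹ and [Ca²⁺] = 3s.
Ksp = [Ca²⁺]^3[PO₄³⁻]^2 = (3s)^3(4.1×10⁻²)^2
(3s)^3 = 2.4×10⁻³³ / (4.1×10⁻²)^2 = 1.4×10⁻³⁰
s = 3.8×10⁻¹¹ mol L⁻¹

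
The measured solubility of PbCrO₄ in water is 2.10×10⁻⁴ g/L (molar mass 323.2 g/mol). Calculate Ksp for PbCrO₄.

Convert to molarity: s = 2.10×10⁻⁴ / 323.2 = 6.4975×10⁻⁷ mol/L
PbCrO₄(s) ⇌ Pb²⁺(aq) + CrO₄²⁻(aq)
If s mol/L of PbCrO₄ dissolves, [Pb²⁺] = s and [CrO₄²⁻] = s.
Ksp = [Pb²⁺][CrO₄²⁻] = s · s = s^2
Ksp = (6.4975×10⁻⁷)^2 = 4.22×10⁻¹³

Ksp = 4.22×10⁻¹³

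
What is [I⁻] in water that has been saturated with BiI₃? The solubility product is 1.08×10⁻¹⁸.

4.24×10⁻⁵ M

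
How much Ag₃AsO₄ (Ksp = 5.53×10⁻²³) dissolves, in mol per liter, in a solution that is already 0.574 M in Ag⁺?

2.92×10⁻²² M

Ag₃AsO₄(s) ⇌ 3 Ag⁺(aq) + AsO₄³⁻(aq)
Let s be the solubility of Ag₃AsO₄ here. The common ion gives [Ag⁺] ≈ 0.574 M, and [AsO₄³⁻] = s.
Ksp = [Ag⁺]^3[AsO₄³⁻] = (0.574)^3s
s = 5.53×10⁻²³ / (0.574)^3 = 2.92×10⁻²²
s = 2.92×10⁻²² M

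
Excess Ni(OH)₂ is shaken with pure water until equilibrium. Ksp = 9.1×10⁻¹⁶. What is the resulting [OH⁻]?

Ni(OH)₂(s) ⇌ Ni²⁺(aq) + 2 OH⁻(aq)
Call the molar solubility s, so that [Ni²⁺] = s and [OH⁻] = 2s.
Ksp = [Ni²⁺][OH⁻]^2 = s · (2s)^2 = 4s^3 = 9.1×10⁻¹⁶
s = 6.1×10⁻⁶ mol/L
[OH⁻] = 2s = 1.2×10⁻⁵ mol/L

1.2×10⁻⁵ M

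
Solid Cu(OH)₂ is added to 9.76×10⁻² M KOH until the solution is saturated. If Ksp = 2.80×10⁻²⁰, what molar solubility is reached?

2.94×10⁻¹⁸ M

Cu(OH)₂(s) ⇌ Cu²⁺(aq) + 2 OH⁻(aq)
OH⁻ is already present at 9.76×10⁻² M. If s mol/L of Cu(OH)₂ dissolves, [Cu²⁺] = s while [OH⁻] ≈ 9.76×10⁻² M.
Ksp = [Cu²⁺][OH⁻]^2 = s(9.76×10⁻²)^2
s = 2.80×10⁻²⁰ / (9.76×10⁻²)^2 = 2.94×10⁻¹⁸
s = 2.94×10⁻¹⁸ M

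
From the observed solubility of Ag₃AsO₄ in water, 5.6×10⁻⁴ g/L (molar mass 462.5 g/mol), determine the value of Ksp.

Ksp = 5.8×10⁻²³

s = (5.6×10⁻⁴ g L⁻¹)/(462.5 g mol⁻¹) = 1.211×10⁻⁶ M
Ag₃AsO₄(s) ⇌ 3 Ag⁺(aq) + AsO₄³⁻(aq)
Call the molar solubility s, so that [Ag⁺] = 3s and [AsO₄³⁻] = s.
Ksp = [Ag⁺]^3[AsO₄³⁻] = (3s)^3 · s = 27s^4
Ksp = 27 × (1.211×10⁻⁶)^4 = 5.8×10⁻²³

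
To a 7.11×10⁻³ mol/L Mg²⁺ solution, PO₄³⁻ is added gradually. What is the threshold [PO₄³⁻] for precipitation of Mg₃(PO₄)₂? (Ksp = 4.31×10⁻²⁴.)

3.46×10⁻⁹ M

Precipitation begins when Q = Ksp.
Mg₃(PO₄)₂(s) ⇌ 3 Mg²⁺(aq) + 2 PO₄³⁻(aq)
Ksp = [Mg²⁺]^3[PO₄³⁻]^2 = [PO₄³⁻]^2(7.11×10⁻³)^3
[PO₄³⁻]^2 = 4.31×10⁻²⁴ / (7.11×10⁻³)^3 = 1.20×10⁻¹⁷
[PO₄³⁻] = 3.46×10⁻⁹ mol/L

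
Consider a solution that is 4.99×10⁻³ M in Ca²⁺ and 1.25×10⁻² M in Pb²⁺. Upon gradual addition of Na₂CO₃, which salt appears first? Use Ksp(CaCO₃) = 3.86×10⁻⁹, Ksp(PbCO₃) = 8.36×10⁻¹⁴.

The threshold for precipitation is Q = Ksp.
For CaCO₃: [CO₃²⁻] = (Ksp/[Ca²⁺]) = 7.74×10⁻⁷ M
For PbCO₃: [CO₃²⁻] = (Ksp/[Pb²⁺]) = 6.69×10⁻¹² M
PbCO₃ requires the lower [CO₃²⁻], so it precipitates first.

PbCO₃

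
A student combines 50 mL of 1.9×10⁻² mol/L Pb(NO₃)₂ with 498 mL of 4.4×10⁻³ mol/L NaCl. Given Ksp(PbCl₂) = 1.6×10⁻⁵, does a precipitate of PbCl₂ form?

No

The combined volume is 548 mL.
[Pb²⁺] = (1.9×10⁻²)(50)/548 = 1.7×10⁻³ mol/L
[Cl⁻] = (4.4×10⁻³)(498)/548 = 4.0×10⁻³ mol/L
Q = [Pb²⁺][Cl⁻]^2 = 2.8×10⁻⁸
Since Q (2.8×10⁻⁸) is less than Ksp (1.6×10⁻⁵), no PbCl₂ precipitates.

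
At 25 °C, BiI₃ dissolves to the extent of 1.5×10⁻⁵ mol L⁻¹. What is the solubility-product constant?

Ksp = 1.4×10⁻¹⁸

BiI₃(s) ⇌ Bi³⁺(aq) + 3 I⁻(aq)
If s mol/L of BiI₃ dissolves, [Bi³⁺] = s and [I⁻] = 3s.
Ksp = [Bi³⁺][I⁻]^3 = s · (3s)^3 = 27s^4
Ksp = 27 × (1.5×10⁻⁵)^4 = 1.4×10⁻¹⁸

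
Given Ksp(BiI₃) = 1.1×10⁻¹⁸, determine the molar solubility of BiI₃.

1.4×10⁻⁵ M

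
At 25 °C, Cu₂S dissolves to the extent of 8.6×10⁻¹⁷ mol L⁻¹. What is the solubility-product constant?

Ksp = 2.5×10⁻⁴⁸

Cu₂S(s) ⇌ 2 Cu⁺(aq) + S²⁻(aq)
Let s be the molar solubility. Then [Cu⁺] = 2s and [S²⁻] = s.
Ksp = [Cu⁺]^2[S²⁻] = (2s)^2 · s = 4s^3
Ksp = 4 × (8.6×10⁻¹⁷)^3 = 2.5×10⁻⁴⁸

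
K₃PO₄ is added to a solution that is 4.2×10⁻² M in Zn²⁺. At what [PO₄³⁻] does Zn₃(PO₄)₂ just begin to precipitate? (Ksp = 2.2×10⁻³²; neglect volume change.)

A salt starts to precipitate once the ion product Q reaches its Ksp.
Zn₃(PO₄)₂(s) ⇌ 3 Zn²⁺(aq) + 2 PO₄³⁻(aq)
Ksp = [Zn²⁺]^3[PO₄³⁻]^2 = [PO₄³⁻]^2(4.2×10⁻²)^3
[PO₄³⁻]^2 = 2.2×10⁻³² / (4.2×10⁻²)^3 = 3.0×10⁻²⁸
[PO₄³⁻] = 1.7×10⁻¹⁴ M

1.7×10⁻¹⁴ M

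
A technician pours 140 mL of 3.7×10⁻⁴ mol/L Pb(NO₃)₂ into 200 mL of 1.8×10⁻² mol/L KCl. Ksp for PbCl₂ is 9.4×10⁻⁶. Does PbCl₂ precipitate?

No

After mixing, V = 140 mL + 200 mL = 340 mL.
[Pb²⁺] = (3.7×10⁻⁴)(140)/340 = 1.5×10⁻⁴ mol/L
[Cl⁻] = (1.8×10⁻²)(200)/340 = 1.1×10⁻² mol/L
Q = [Pb²⁺][Cl⁻]^2 = 1.7×10⁻⁸
Since Q (1.7×10⁻⁸) is less than Ksp (9.4×10⁻⁶), no PbCl₂ precipitates.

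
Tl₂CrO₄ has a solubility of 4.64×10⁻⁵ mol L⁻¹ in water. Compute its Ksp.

Tl₂CrO₄(s) ⇌ 2 Tl⁺(aq) + CrO₄²⁻(aq)
For each mole of Tl₂CrO₄ that dissolves per liter, [Tl⁺] = 2s and [CrO₄²⁻] = s; let s denote this solubility.
Ksp = [Tl⁺]^2[CrO₄²⁻] = (2s)^2 · s = 4s^3
Ksp = 4 × (4.64×10⁻⁵)^3 = 4.00×10⁻¹³

Ksp = 4.00×10⁻¹³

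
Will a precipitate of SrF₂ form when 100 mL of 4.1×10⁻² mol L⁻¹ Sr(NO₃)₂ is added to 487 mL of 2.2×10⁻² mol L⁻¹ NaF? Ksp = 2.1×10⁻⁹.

The combined volume is 587 mL.
[Sr²⁺] = (4.1×10⁻²)(100)/587 = 7.0×10⁻³ mol L⁻¹
[F⁻] = (2.2×10⁻²)(487)/587 = 1.8×10⁻² mol L⁻¹
Q = [Sr²⁺][F⁻]^2 = 2.3×10⁻⁶
Q = 2.3×10⁻⁶ > Ksp = 2.1×10⁻⁹, so the solution is supersaturated and SrF₂ precipitates.

Yes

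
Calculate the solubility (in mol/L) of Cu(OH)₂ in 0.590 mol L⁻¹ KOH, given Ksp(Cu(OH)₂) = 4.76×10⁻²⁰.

Cu(OH)₂(s) ⇌ Cu²⁺(aq) + 2 OH⁻(aq)
Let s be the solubility of Cu(OH)₂ here. The common ion gives [OH⁻] ≈ 0.590 mol L⁻¹, and [Cu²⁺] = s.
Ksp = [Cu²⁺][OH⁻]^2 = s(0.590)^2
s = 4.76×10⁻²⁰ / (0.590)^2 = 1.37×10⁻¹⁹
s = 1.37×10⁻¹⁹ mol L⁻¹

1.37×10⁻¹⁹ M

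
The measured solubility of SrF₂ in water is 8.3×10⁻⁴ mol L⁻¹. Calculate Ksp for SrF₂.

SrF₂(s) ⇌ Sr²⁺(aq) + 2 F⁻(aq)
Call the molar solubility s, so that [Sr²⁺] = s and [F⁻] = 2s.
Ksp = [Sr²⁺][F⁻]^2 = s · (2s)^2 = 4s^3
Ksp = 4 × (8.3×10⁻⁴)^3 = 2.3×10⁻⁹

Ksp = 2.3×10⁻⁹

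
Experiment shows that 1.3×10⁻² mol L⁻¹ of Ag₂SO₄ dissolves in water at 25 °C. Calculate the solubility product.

Ksp = 8.8×10⁻⁶

Ag₂SO₄(s) ⇌ 2 Ag⁺(aq) + SO₄²⁻(aq)
Call the molar solubility s, so that [Ag⁺] = 2s and [SO₄²⁻] = s.
Ksp = [Ag⁺]^2[SO₄²⁻] = (2s)^2 · s = 4s^3
Ksp = 4 × (1.3×10⁻²)^3 = 8.8×10⁻⁶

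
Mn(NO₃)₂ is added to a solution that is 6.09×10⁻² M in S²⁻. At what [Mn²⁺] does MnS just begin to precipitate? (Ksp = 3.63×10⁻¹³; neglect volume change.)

5.96×10⁻¹² M

A salt starts to precipitate once the ion product Q reaches its Ksp.
MnS(s) ⇌ Mn²⁺(aq) + S²⁻(aq)
Ksp = [Mn²⁺][S²⁻] = [Mn²⁺](6.09×10⁻²)
[Mn²⁺] = 3.63×10⁻¹³ / (6.09×10⁻²) = 5.96×10⁻¹²
[Mn²⁺] = 5.96×10⁻¹² M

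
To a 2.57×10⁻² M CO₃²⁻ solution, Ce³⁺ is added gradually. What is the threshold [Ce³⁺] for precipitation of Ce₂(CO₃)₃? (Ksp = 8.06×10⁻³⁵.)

2.18×10⁻¹⁵ M

Precipitation of each salt begins when its ion product equals Ksp.
Ce₂(CO₃)₃(s) ⇌ 2 Ce³⁺(aq) + 3 CO₃²⁻(aq)
Ksp = [Ce³⁺]^2[CO₃²⁻]^3 = [Ce³⁺]^2(2.57×10⁻²)^3
[Ce³⁺]^2 = 8.06×10⁻³⁵ / (2.57×10⁻²)^3 = 4.75×10⁻³⁰
[Ce³⁺] = 2.18×10⁻¹⁵ M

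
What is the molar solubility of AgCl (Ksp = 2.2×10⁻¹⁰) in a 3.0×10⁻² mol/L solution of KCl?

AgCl(s) ⇌ Ag⁺(aq) + Cl⁻(aq)
The solution already contains Cl⁻ at 3.0×10⁻² mol/L. Let s be the molar solubility of AgCl.
[Cl⁻] ≈ 3.0×10⁻² mol/L (common ion dominates); [Ag⁺] = s.
Ksp = [Ag⁺][Cl⁻] = s(3.0×10⁻²)
s = 2.2×10⁻¹⁰ / (3.0×10⁻²) = 7.3×10⁻⁹
s = 7.3×10⁻⁹ mol/L

7.3×10⁻⁹ M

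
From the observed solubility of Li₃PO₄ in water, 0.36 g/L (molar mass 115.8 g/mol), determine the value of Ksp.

Molar solubility s = (0.36 g/L) / (115.8 g/mol) = 3.109×10⁻³ mol/L
Li₃PO₄(s) ⇌ 3 Li⁺(aq) + PO₄³⁻(aq)
If s mol/L of Li₃PO₄ dissolves, [Li⁺] = 3s and [PO₄³⁻] = s.
Ksp = [Li⁺]^3[PO₄³⁻] = (3s)^3 · s = 27s^4
Ksp = 27 × (3.109×10⁻³)^4 = 2.5×10⁻⁹

Ksp = 2.5×10⁻⁹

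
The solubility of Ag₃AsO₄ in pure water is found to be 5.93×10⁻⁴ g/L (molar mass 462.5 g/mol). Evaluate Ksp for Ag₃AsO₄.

Ksp = 7.30×10⁻²³

Molar solubility s = (5.93×10⁻⁴ g/L) / (462.5 g/mol) = 1.2822×10⁻⁶ mol/L
Ag₃AsO₄(s) ⇌ 3 Ag⁺(aq) + AsO₄³⁻(aq)
For each mole of Ag₃AsO₄ that dissolves per liter, [Ag⁺] = 3s and [AsO₄³⁻] = s; let s denote this solubility.
Ksp = [Ag⁺]^3[AsO₄³⁻] = (3s)^3 · s = 27s^4
Ksp = 27 × (1.2822×10⁻⁶)^4 = 7.30×10⁻²³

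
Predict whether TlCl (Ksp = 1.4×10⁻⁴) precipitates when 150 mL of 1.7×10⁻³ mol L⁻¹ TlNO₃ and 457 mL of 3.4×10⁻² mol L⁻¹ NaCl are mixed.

No

After mixing, V = 150 mL + 457 mL = 607 mL.
[Tl⁺] = (1.7×10⁻³)(150)/607 = 4.2×10⁻⁴ mol L⁻¹
[Cl⁻] = (3.4×10⁻²)(457)/607 = 2.6×10⁻² mol L⁻¹
Q = [Tl⁺][Cl⁻] = 1.1×10⁻⁵
Q = 1.1×10⁻⁵ < Ksp = 1.4×10⁻⁴, so the solution is unsaturated and no precipitate forms.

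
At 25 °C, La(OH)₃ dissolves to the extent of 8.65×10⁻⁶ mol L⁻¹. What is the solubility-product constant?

La(OH)₃(s) ⇌ La³⁺(aq) + 3 OH⁻(aq)
With molar solubility s: [La³⁺] = s, [OH⁻] = 3s.
Ksp = [La³⁺][OH⁻]^3 = s · (3s)^3 = 27s^4
Ksp = 27 × (8.65×10⁻⁶)^4 = 1.51×10⁻¹⁹

Ksp = 1.51×10⁻¹⁹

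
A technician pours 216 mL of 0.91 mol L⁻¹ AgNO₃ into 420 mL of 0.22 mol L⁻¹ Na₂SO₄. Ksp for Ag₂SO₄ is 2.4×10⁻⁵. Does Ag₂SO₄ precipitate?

The combined volume is 636 mL.
[Ag⁺] = (0.91)(216)/636 = 0.31 mol L⁻¹
[SO₄²⁻] = (0.22)(420)/636 = 0.15 mol L⁻¹
Q = [Ag⁺]^2[SO₄²⁻] = 1.4×10⁻²
Q = 1.4×10⁻² > Ksp = 2.4×10⁻⁵, so the solution is supersaturated and Ag₂SO₄ precipitates.

Yes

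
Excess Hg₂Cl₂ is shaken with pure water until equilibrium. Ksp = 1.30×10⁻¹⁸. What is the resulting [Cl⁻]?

1.38×10⁻⁶ M

Hg₂Cl₂(s) ⇌ Hg₂²⁺(aq) + 2 Cl⁻(aq)
With molar solubility s: [Hg₂²⁺] = s, [Cl⁻] = 2s.
Ksp = [Hg₂²⁺][Cl⁻]^2 = s · (2s)^2 = 4s^3 = 1.30×10⁻¹⁸
s = 6.88×10⁻⁷ M
[Cl⁻] = 2s = 1.38×10⁻⁶ M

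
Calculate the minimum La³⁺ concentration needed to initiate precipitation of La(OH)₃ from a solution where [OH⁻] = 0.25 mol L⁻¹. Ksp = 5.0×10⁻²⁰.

3.2×10⁻¹⁸ M

A salt starts to precipitate once the ion product Q reaches its Ksp.
La(OH)₃(s) ⇌ La³⁺(aq) + 3 OH⁻(aq)
Ksp = [La³⁺][OH⁻]^3 = [La³⁺](0.25)^3
[La³⁺] = 5.0×10⁻²⁰ / (0.25)^3 = 3.2×10⁻¹⁸
[La³⁺] = 3.2×10⁻¹⁸ mol L⁻¹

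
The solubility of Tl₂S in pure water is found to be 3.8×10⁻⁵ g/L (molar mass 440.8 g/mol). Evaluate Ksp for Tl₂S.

Convert to molarity: s = 3.8×10⁻⁵ / 440.8 = 8.621×10⁻⁸ mol/L
Tl₂S(s) ⇌ 2 Tl⁺(aq) + S²⁻(aq)
With molar solubility s: [Tl⁺] = 2s, [S²⁻] = s.
Ksp = [Tl⁺]^2[S²⁻] = (2s)^2 · s = 4s^3
Ksp = 4 × (8.621×10⁻⁸)^3 = 2.6×10⁻²¹

Ksp = 2.6×10⁻²¹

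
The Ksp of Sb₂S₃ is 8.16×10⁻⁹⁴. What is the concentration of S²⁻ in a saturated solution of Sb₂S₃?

Sb₂S₃(s) ⇌ 2 Sb³⁺(aq) + 3 S²⁻(aq)
Call the molar solubility s, so that [Sb³⁺] = 2s and [S²⁻] = 3s.
Ksp = [Sb³⁺]^2[S²⁻]^3 = (2s)^2 · (3s)^3 = 108s^5 = 8.16×10⁻⁹⁴
s = 9.45×10⁻²⁰ mol/L
[S²⁻] = 3s = 2.84×10⁻¹⁹ mol/L

2.84×10⁻¹⁹ M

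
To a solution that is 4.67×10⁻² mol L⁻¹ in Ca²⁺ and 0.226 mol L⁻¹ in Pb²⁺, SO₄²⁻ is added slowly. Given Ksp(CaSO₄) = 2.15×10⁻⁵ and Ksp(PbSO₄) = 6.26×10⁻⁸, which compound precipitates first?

PbSO₄

Each salt precipitates once Q = Ksp for that salt.
For CaSO₄: [SO₄²⁻] = (Ksp/[Ca²⁺]) = 4.60×10⁻⁴ mol L⁻¹
For PbSO₄: [SO₄²⁻] = (Ksp/[Pb²⁺]) = 2.77×10⁻⁷ mol L⁻¹
Since PbSO₄ needs less SO₄²⁻ to reach saturation, it precipitates first.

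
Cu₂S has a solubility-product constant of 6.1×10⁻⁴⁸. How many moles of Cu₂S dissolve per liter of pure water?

1.2×10⁻¹⁶ M

Cu₂S(s) ⇌ 2 Cu⁺(aq) + S²⁻(aq)
Call the molar solubility s, so that [Cu⁺] = 2s and [S²⁻] = s.
Ksp = [Cu⁺]^2[S²⁻] = (2s)^2 · s = 4s^3
4s^3 = 6.1×10⁻⁴⁸  ⇒  s^3 = 1.5×10⁻⁴⁸
s = 1.2×10⁻¹⁶ mol/L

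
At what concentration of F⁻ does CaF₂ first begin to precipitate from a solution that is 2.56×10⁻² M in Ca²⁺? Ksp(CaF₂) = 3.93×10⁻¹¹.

Precipitation of each salt begins when its ion product equals Ksp.
CaF₂(s) ⇌ Ca²⁺(aq) + 2 F⁻(aq)
Ksp = [Ca²⁺][F⁻]^2 = [F⁻]^2(2.56×10⁻²)
[F⁻]^2 = 3.93×10⁻¹¹ / (2.56×10⁻²) = 1.54×10⁻⁹
[F⁻] = 3.92×10⁻⁵ M

3.92×10⁻⁵ M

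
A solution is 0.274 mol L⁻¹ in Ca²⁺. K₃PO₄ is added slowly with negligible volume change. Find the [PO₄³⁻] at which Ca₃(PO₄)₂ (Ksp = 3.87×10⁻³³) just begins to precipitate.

4.34×10⁻¹⁶ M

A salt starts to precipitate once the ion product Q reaches its Ksp.
Ca₃(PO₄)₂(s) ⇌ 3 Ca²⁺(aq) + 2 PO₄³⁻(aq)
Ksp = [Ca²⁺]^3[PO₄³⁻]^2 = [PO₄³⁻]^2(0.274)^3
[PO₄³⁻]^2 = 3.87×10⁻³³ / (0.274)^3 = 1.88×10⁻³¹
[PO₄³⁻] = 4.34×10⁻¹⁶ mol L⁻¹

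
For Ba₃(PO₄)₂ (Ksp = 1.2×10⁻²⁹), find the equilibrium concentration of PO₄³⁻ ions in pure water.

1.3×10⁻⁶ M

Ba₃(PO₄)₂(s) ⇌ 3 Ba²⁺(aq) + 2 PO₄³⁻(aq)
Let s be the molar solubility. Then [Ba²⁺] = 3s and [PO₄³⁻] = 2s.
Ksp = [Ba²⁺]^3[PO₄³⁻]^2 = (3s)^3 · (2s)^2 = 108s^5 = 1.2×10⁻²⁹
s = 6.4×10⁻⁷ mol/L
[PO₄³⁻] = 2s = 1.3×10⁻⁶ mol/L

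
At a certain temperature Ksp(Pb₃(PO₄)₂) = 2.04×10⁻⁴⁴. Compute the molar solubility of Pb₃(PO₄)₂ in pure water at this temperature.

7.17×10⁻¹⁰ M

Pb₃(PO₄)₂(s) ⇌ 3 Pb²⁺(aq) + 2 PO₄³⁻(aq)
Call the molar solubility s, so that [Pb²⁺] = 3s and [PO₄³⁻] = 2s.
Ksp = [Pb²⁺]^3[PO₄³⁻]^2 = (3s)^3 · (2s)^2 = 108s^5
108s^5 = 2.04×10⁻⁴⁴  ⇒  s^5 = 1.89×10⁻⁴⁶
s = (1.89×10⁻⁴⁶)^(1/5) = 7.17×10⁻¹⁰ mol L⁻¹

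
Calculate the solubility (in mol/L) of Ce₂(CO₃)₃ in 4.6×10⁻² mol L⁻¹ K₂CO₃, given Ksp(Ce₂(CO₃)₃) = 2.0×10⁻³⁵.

2.3×10⁻¹⁶ M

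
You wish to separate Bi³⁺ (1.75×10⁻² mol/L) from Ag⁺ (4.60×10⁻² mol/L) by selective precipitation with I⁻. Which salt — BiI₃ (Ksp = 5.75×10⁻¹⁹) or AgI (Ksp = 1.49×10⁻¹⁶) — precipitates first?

AgI

Precipitation begins when Q = Ksp.
For BiI₃: [I⁻] = (Ksp/[Bi³⁺])^(1/3) = 3.20×10⁻⁶ mol/L
For AgI: [I⁻] = (Ksp/[Ag⁺]) = 3.24×10⁻¹⁵ mol/L
The smaller threshold [I⁻] is reached first, so AgI precipitates first.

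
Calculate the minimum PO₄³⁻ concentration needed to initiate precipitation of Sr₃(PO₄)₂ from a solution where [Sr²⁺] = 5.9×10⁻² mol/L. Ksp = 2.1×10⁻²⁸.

1.0×10⁻¹² M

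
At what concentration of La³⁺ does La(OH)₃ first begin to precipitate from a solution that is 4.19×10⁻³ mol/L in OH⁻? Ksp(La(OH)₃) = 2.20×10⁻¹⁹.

2.99×10⁻¹² M

Each salt precipitates once Q = Ksp for that salt.
La(OH)₃(s) ⇌ La³⁺(aq) + 3 OH⁻(aq)
Ksp = [La³⁺][OH⁻]^3 = [La³⁺](4.19×10⁻³)^3
[La³⁺] = 2.20×10⁻¹⁹ / (4.19×10⁻³)^3 = 2.99×10⁻¹²
[La³⁺] = 2.99×10⁻¹² mol/L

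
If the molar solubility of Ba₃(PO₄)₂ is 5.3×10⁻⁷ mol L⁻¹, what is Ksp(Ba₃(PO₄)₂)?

Ksp = 4.5×10⁻³⁰

Ba₃(PO₄)₂(s) ⇌ 3 Ba²⁺(aq) + 2 PO₄³⁻(aq)
Call the molar solubility s, so that [Ba²⁺] = 3s and [PO₄³⁻] = 2s.
Ksp = [Ba²⁺]^3[PO₄³⁻]^2 = (3s)^3 · (2s)^2 = 108s^5
Ksp = 108 × (5.3×10⁻⁷)^5 = 4.5×10⁻³⁰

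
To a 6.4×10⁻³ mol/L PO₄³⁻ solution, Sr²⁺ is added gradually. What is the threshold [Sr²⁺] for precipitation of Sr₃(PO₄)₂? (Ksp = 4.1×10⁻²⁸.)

2.2×10⁻⁸ M

Precipitation of each salt begins when its ion product equals Ksp.
Sr₃(PO₄)₂(s) ⇌ 3 Sr²⁺(aq) + 2 PO₄³⁻(aq)
Ksp = [Sr²⁺]^3[PO₄³⁻]^2 = [Sr²⁺]^3(6.4×10⁻³)^2
[Sr²⁺]^3 = 4.1×10⁻²⁸ / (6.4×10⁻³)^2 = 1.0×10⁻²³
[Sr²⁺] = 2.2×10⁻⁸ mol/L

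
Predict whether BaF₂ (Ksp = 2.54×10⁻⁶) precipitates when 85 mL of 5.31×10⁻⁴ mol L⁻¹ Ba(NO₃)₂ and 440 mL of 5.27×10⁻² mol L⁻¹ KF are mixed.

The combined volume is 525 mL.
[Ba²⁺] = (5.31×10⁻⁴)(85)/525 = 8.60×10⁻⁵ mol L⁻¹
[F⁻] = (5.27×10⁻²)(440)/525 = 4.42×10⁻² mol L⁻¹
Q = [Ba²⁺][F⁻]^2 = 1.68×10⁻⁷
Q = 1.68×10⁻⁷ < Ksp = 2.54×10⁻⁶, so the solution is unsaturated and no precipitate forms.

No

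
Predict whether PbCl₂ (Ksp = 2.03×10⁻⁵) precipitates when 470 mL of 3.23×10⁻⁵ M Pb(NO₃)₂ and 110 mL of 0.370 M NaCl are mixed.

No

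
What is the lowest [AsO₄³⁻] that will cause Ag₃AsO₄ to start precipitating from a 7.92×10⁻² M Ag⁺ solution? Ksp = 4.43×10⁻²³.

8.92×10⁻²⁰ M

Precipitation of each salt begins when its ion product equals Ksp.
Ag₃AsO₄(s) ⇌ 3 Ag⁺(aq) + AsO₄³⁻(aq)
Ksp = [Ag⁺]^3[AsO₄³⁻] = [AsO₄³⁻](7.92×10⁻²)^3
[AsO₄³⁻] = 4.43×10⁻²³ / (7.92×10⁻²)^3 = 8.92×10⁻²⁰
[AsO₄³⁻] = 8.92×10⁻²⁰ M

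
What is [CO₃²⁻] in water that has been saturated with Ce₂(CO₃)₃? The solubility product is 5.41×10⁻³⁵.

Ce₂(CO₃)₃(s) ⇌ 2 Ce³⁺(aq) + 3 CO₃²⁻(aq)
For each mole of Ce₂(CO₃)₃ that dissolves per liter, [Ce³⁺] = 2s and [CO₃²⁻] = 3s; let s denote this solubility.
Ksp = [Ce³⁺]^2[CO₃²⁻]^3 = (2s)^2 · (3s)^3 = 108s^5 = 5.41×10⁻³⁵
s = 5.49×10⁻⁸ mol/L
[CO₃²⁻] = 3s = 1.65×10⁻⁷ mol/L

1.65×10⁻⁷ M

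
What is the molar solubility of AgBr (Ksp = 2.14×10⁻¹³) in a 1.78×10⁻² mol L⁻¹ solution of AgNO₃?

AgBr(s) ⇌ Ag⁺(aq) + Br⁻(aq)
The solution already contains Ag⁺ at 1.78×10⁻² mol L⁻¹. Let s be the molar solubility of AgBr.
[Ag⁺] ≈ 1.78×10⁻² mol L⁻¹ (common ion dominates); [Br⁻] = s.
Ksp = [Ag⁺][Br⁻] = (1.78×10⁻²)s
s = 2.14×10⁻¹³ / (1.78×10⁻²) = 1.20×10⁻¹¹
s = 1.20×10⁻¹¹ mol L⁻¹

1.20×10⁻¹¹ M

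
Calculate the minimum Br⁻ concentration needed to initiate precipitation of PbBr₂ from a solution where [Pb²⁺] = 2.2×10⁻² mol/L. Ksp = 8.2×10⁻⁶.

Each salt precipitates once Q = Ksp for that salt.
PbBr₂(s) ⇌ Pb²⁺(aq) + 2 Br⁻(aq)
Ksp = [Pb²⁺][Br⁻]^2 = [Br⁻]^2(2.2×10⁻²)
[Br⁻]^2 = 8.2×10⁻⁶ / (2.2×10⁻²) = 3.7×10⁻⁴
[Br⁻] = 1.9×10⁻² mol/L

1.9×10⁻² M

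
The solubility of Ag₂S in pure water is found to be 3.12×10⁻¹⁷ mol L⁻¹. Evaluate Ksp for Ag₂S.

Ag₂S(s) ⇌ 2 Ag⁺(aq) + S²⁻(aq)
Call the molar solubility s, so that [Ag⁺] = 2s and [S²⁻] = s.
Ksp = [Ag⁺]^2[S²⁻] = (2s)^2 · s = 4s^3
Ksp = 4 × (3.12×10⁻¹⁷)^3 = 1.21×10⁻⁴⁹

Ksp = 1.21×10⁻⁴⁹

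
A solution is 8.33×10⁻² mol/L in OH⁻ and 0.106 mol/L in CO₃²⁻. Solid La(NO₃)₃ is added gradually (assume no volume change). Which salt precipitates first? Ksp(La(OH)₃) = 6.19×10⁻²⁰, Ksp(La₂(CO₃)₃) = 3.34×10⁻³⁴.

Precipitation begins when Q = Ksp.
For La(OH)₃: [La³⁺] = (Ksp/[OH⁻]^3) = 1.07×10⁻¹⁶ mol/L
For La₂(CO₃)₃: [La³⁺] = (Ksp/[CO₃²⁻]^3)^(1/2) = 5.30×10⁻¹⁶ mol/L
Since La(OH)₃ needs less La³⁺ to reach saturation, it precipitates first.

La(OH)₃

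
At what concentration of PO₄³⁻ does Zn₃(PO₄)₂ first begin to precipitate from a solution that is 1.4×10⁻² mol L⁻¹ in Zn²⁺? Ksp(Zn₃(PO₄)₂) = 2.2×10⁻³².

Precipitation begins when Q = Ksp.
Zn₃(PO₄)₂(s) ⇌ 3 Zn²⁺(aq) + 2 PO₄³⁻(aq)
Ksp = [Zn²⁺]^3[PO₄³⁻]^2 = [PO₄³⁻]^2(1.4×10⁻²)^3
[PO₄³⁻]^2 = 2.2×10⁻³² / (1.4×10⁻²)^3 = 8.0×10⁻²⁷
[PO₄³⁻] = 9.0×10⁻¹⁴ mol L⁻¹

9.0×10⁻¹⁴ M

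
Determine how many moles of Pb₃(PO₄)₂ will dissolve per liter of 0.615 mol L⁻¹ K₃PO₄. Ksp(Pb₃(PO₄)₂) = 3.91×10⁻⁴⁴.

1.56×10⁻¹⁵ M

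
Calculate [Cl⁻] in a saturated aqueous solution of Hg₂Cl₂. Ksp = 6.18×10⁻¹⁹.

Hg₂Cl₂(s) ⇌ Hg₂²⁺(aq) + 2 Cl⁻(aq)
Let s be the molar solubility. Then [Hg₂²⁺] = s and [Cl⁻] = 2s.
Ksp = [Hg₂²⁺][Cl⁻]^2 = s · (2s)^2 = 4s^3 = 6.18×10⁻¹⁹
s = 5.37×10⁻⁷ M
[Cl⁻] = 2s = 1.07×10⁻⁶ M

1.07×10⁻⁶ M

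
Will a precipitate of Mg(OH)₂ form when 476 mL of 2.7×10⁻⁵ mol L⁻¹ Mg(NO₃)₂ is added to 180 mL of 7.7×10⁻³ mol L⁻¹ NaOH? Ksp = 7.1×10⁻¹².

After mixing, V = 476 mL + 180 mL = 656 mL.
[Mg²⁺] = (2.7×10⁻⁵)(476)/656 = 2.0×10⁻⁵ mol L⁻¹
[OH⁻] = (7.7×10⁻³)(180)/656 = 2.1×10⁻³ mol L⁻¹
Q = [Mg²⁺][OH⁻]^2 = 8.7×10⁻¹¹
Q = 8.7×10⁻¹¹ > Ksp = 7.1×10⁻¹², so the solution is supersaturated and Mg(OH)₂ precipitates.

Yes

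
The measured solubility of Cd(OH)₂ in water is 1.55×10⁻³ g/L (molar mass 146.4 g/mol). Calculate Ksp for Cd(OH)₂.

Ksp = 4.75×10⁻¹⁵

Molar solubility s = (1.55×10⁻³ g/L) / (146.4 g/mol) = 1.0587×10⁻⁵ mol/L
Cd(OH)₂(s) ⇌ Cd²⁺(aq) + 2 OH⁻(aq)
Let s be the molar solubility. Then [Cd²⁺] = s and [OH⁻] = 2s.
Ksp = [Cd²⁺][OH⁻]^2 = s · (2s)^2 = 4s^3
Ksp = 4 × (1.0587×10⁻⁵)^3 = 4.75×10⁻¹⁵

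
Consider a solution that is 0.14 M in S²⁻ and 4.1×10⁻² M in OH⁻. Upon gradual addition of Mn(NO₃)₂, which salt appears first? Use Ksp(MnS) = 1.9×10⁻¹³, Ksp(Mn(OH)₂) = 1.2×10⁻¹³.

MnS

Precipitation begins when Q = Ksp.
For MnS: [Mn²⁺] = (Ksp/[S²⁻]) = 1.4×10⁻¹² M
For Mn(OH)₂: [Mn²⁺] = (Ksp/[OH⁻]^2) = 7.1×10⁻¹¹ M
MnS requires the lower [Mn²⁺], so it precipitates first.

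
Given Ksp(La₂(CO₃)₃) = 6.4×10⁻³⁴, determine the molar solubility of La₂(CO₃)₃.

9.0×10⁻⁸ M

La₂(CO₃)₃(s) ⇌ 2 La³⁺(aq) + 3 CO₃²⁻(aq)
With molar solubility s: [La³⁺] = 2s, [CO₃²⁻] = 3s.
Ksp = [La³⁺]^2[CO₃²⁻]^3 = (2s)^2 · (3s)^3 = 108s^5
108s^5 = 6.4×10⁻³⁴  ⇒  s^5 = 5.9×10⁻³⁶
s = (5.9×10⁻³⁶)^(1/5) = 9.0×10⁻⁸ mol L⁻¹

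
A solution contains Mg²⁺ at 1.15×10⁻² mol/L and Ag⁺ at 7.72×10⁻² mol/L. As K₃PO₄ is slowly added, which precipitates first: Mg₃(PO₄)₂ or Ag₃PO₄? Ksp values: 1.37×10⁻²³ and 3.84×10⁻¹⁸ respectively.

Ag₃PO₄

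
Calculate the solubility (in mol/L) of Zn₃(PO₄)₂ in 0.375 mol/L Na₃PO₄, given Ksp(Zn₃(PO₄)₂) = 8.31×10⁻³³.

Zn₃(PO₄)₂(s) ⇌ 3 Zn²⁺(aq) + 2 PO₄³⁻(aq)
The solution already contains PO₄³⁻ at 0.375 mol/L. Let s be the molar solubility of Zn₃(PO₄)₂.
[PO₄³⁻] ≈ 0.375 mol/L (common ion dominates); [Zn²⁺] = 3s.
Ksp = [Zn²⁺]^3[PO₄³⁻]^2 = (3s)^3(0.375)^2
(3s)^3 = 8.31×10⁻³³ / (0.375)^2 = 5.91×10⁻³²
s = 1.30×10⁻¹¹ mol/L

1.30×10⁻¹¹ M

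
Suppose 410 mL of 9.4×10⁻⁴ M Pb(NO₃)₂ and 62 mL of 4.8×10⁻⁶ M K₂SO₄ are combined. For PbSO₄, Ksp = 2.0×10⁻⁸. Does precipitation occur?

The combined volume is 472 mL.
[Pb²⁺] = (9.4×10⁻⁴)(410)/472 = 8.2×10⁻⁴ M
[SO₄²⁻] = (4.8×10⁻⁶)(62)/472 = 6.3×10⁻⁷ M
Q = [Pb²⁺][SO₄²⁻] = 5.1×10⁻¹⁰
Since Q (5.1×10⁻¹⁰) is less than Ksp (2.0×10⁻⁸), no PbSO₄ precipitates.

No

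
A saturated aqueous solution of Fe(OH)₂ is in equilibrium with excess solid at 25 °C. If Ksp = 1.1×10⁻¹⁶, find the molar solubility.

3.0×10⁻⁶ M

Fe(OH)₂(s) ⇌ Fe²⁺(aq) + 2 OH⁻(aq)
If s mol/L of Fe(OH)₂ dissolves, [Fe²⁺] = s and [OH⁻] = 2s.
Ksp = [Fe²⁺][OH⁻]^2 = s · (2s)^2 = 4s^3
4s^3 = 1.1×10⁻¹⁶  ⇒  s^3 = 2.8×10⁻¹⁷
Taking the 3rd root, s = 3.0×10⁻⁶ M.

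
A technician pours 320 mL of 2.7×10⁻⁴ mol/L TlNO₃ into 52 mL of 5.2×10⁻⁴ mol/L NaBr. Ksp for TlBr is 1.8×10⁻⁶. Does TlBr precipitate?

After mixing, V = 320 mL + 52 mL = 372 mL.
[Tl⁺] = (2.7×10⁻⁴)(320)/372 = 2.3×10⁻⁴ mol/L
[Br⁻] = (5.2×10⁻⁴)(52)/372 = 7.3×10⁻⁵ mol/L
Q = [Tl⁺][Br⁻] = 1.7×10⁻⁸
Since Q (1.7×10⁻⁸) is less than Ksp (1.8×10⁻⁶), no TlBr precipitates.

No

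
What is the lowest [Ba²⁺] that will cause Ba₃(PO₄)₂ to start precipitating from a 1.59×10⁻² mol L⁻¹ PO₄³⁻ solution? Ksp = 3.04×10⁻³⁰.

Each salt precipitates once Q = Ksp for that salt.
Ba₃(PO₄)₂(s) ⇌ 3 Ba²⁺(aq) + 2 PO₄³⁻(aq)
Ksp = [Ba²⁺]^3[PO₄³⁻]^2 = [Ba²⁺]^3(1.59×10⁻²)^2
[Ba²⁺]^3 = 3.04×10⁻³⁰ / (1.59×10⁻²)^2 = 1.20×10⁻²⁶
[Ba²⁺] = 2.29×10⁻⁹ mol L⁻¹

2.29×10⁻⁹ M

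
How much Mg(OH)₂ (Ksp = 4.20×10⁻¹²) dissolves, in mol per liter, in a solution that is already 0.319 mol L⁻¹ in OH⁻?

4.13×10⁻¹¹ M

Mg(OH)₂(s) ⇌ Mg²⁺(aq) + 2 OH⁻(aq)
OH⁻ is already present at 0.319 mol L⁻¹. If s mol/L of Mg(OH)₂ dissolves, [Mg²⁺] = s while [OH⁻] ≈ 0.319 mol L⁻¹.
Ksp = [Mg²⁺][OH⁻]^2 = s(0.319)^2
s = 4.20×10⁻¹² / (0.319)^2 = 4.13×10⁻¹¹
s = 4.13×10⁻¹¹ mol L⁻¹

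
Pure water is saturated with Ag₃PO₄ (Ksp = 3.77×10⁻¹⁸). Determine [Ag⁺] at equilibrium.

Ag₃PO₄(s) ⇌ 3 Ag⁺(aq) + PO₄³⁻(aq)
With molar solubility s: [Ag⁺] = 3s, [PO₄³⁻] = s.
Ksp = [Ag⁺]^3[PO₄³⁻] = (3s)^3 · s = 27s^4 = 3.77×10⁻¹⁸
s = 1.93×10⁻⁵ M
[Ag⁺] = 3s = 5.80×10⁻⁵ M

5.80×10⁻⁵ M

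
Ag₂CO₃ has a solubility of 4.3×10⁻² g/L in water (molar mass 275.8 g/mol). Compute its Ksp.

Ksp = 1.5×10⁻¹¹

Molar solubility s = (4.3×10⁻² g/L) / (275.8 g/mol) = 1.559×10⁻⁴ mol/L
Ag₂CO₃(s) ⇌ 2 Ag⁺(aq) + CO₃²⁻(aq)
With molar solubility s: [Ag⁺] = 2s, [CO₃²⁻] = s.
Ksp = [Ag⁺]^2[CO₃²⁻] = (2s)^2 · s = 4s^3
Ksp = 4 × (1.559×10⁻⁴)^3 = 1.5×10⁻¹¹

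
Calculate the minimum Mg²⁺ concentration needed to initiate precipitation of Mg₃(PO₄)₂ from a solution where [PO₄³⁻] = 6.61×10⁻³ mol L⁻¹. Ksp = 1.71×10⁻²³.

7.31×10⁻⁷ M

A salt starts to precipitate once the ion product Q reaches its Ksp.
Mg₃(PO₄)₂(s) ⇌ 3 Mg²⁺(aq) + 2 PO₄³⁻(aq)
Ksp = [Mg²⁺]^3[PO₄³⁻]^2 = [Mg²⁺]^3(6.61×10⁻³)^2
[Mg²⁺]^3 = 1.71×10⁻²³ / (6.61×10⁻³)^2 = 3.91×10⁻¹⁹
[Mg²⁺] = 7.31×10⁻⁷ mol L⁻¹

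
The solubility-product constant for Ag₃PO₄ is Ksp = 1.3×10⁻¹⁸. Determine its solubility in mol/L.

1.5×10⁻⁵ M

Ag₃PO₄(s) ⇌ 3 Ag⁺(aq) + PO₄³⁻(aq)
If s mol/L of Ag₃PO₄ dissolves, [Ag⁺] = 3s and [PO₄³⁻] = s.
Ksp = [Ag⁺]^3[PO₄³⁻] = (3s)^3 · s = 27s^4
27s^4 = 1.3×10⁻¹⁸  ⇒  s^4 = 4.8×10⁻²⁰
Taking the 4th root, s = 1.5×10⁻⁵ mol L⁻¹.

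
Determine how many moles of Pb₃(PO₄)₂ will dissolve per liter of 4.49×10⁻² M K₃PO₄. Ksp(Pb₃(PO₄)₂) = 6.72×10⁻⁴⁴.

Pb₃(PO₄)₂(s) ⇌ 3 Pb²⁺(aq) + 2 PO₄³⁻(aq)
PO₄³⁻ is already present at 4.49×10⁻² M. If s mol/L of Pb₃(PO₄)₂ dissolves, [Pb²⁺] = 3s while [PO₄³⁻] ≈ 4.49×10⁻² M.
Ksp = [Pb²⁺]^3[PO₄³⁻]^2 = (3s)^3(4.49×10⁻²)^2
(3s)^3 = 6.72×10⁻⁴⁴ / (4.49×10⁻²)^2 = 3.33×10⁻⁴¹
s = 1.07×10⁻¹⁴ M

1.07×10⁻¹⁴ M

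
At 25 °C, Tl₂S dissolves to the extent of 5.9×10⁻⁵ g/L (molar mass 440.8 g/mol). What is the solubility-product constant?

Ksp = 9.6×10⁻²¹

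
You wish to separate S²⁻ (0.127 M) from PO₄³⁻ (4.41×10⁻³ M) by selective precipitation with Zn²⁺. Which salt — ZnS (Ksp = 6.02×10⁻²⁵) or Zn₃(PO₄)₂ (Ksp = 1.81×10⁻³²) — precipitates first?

Precipitation begins when Q = Ksp.
For ZnS: [Zn²⁺] = (Ksp/[S²⁻]) = 4.74×10⁻²⁴ M
For Zn₃(PO₄)₂: [Zn²⁺] = (Ksp/[PO₄³⁻]^2)^(1/3) = 9.76×10⁻¹⁰ M
Since ZnS needs less Zn²⁺ to reach saturation, it precipitates first.

ZnS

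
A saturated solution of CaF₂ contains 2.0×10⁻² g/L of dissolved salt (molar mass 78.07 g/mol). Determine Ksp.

Convert to molarity: s = 2.0×10⁻² / 78.07 = 2.562×10⁻⁴ mol/L
CaF₂(s) ⇌ Ca²⁺(aq) + 2 F⁻(aq)
Call the molar solubility s, so that [Ca²⁺] = s and [F⁻] = 2s.
Ksp = [Ca²⁺][F⁻]^2 = s · (2s)^2 = 4s^3
Ksp = 4 × (2.562×10⁻⁴)^3 = 6.7×10⁻¹¹

Ksp = 6.7×10⁻¹¹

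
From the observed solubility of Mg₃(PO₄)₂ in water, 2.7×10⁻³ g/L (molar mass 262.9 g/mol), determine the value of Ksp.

Ksp = 1.2×10⁻²³

Convert to molarity: s = 2.7×10⁻³ / 262.9 = 1.027×10⁻⁵ mol/L
Mg₃(PO₄)₂(s) ⇌ 3 Mg²⁺(aq) + 2 PO₄³⁻(aq)
Let s be the molar solubility. Then [Mg²⁺] = 3s and [PO₄³⁻] = 2s.
Ksp = [Mg²⁺]^3[PO₄³⁻]^2 = (3s)^3 · (2s)^2 = 108s^5
Ksp = 108 × (1.027×10⁻⁵)^5 = 1.2×10⁻²³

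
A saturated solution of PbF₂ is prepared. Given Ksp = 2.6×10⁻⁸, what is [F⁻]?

3.7×10⁻³ M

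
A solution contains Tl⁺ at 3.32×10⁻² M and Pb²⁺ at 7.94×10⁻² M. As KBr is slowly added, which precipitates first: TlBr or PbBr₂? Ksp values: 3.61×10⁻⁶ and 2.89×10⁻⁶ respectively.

The threshold for precipitation is Q = Ksp.
For TlBr: [Br⁻] = (Ksp/[Tl⁺]) = 1.09×10⁻⁴ M
For PbBr₂: [Br⁻] = (Ksp/[Pb²⁺])^(1/2) = 6.03×10⁻³ M
TlBr requires the lower [Br⁻], so it precipitates first.

TlBr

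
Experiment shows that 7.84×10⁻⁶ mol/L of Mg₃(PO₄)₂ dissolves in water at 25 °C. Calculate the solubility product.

Mg₃(PO₄)₂(s) ⇌ 3 Mg²⁺(aq) + 2 PO₄³⁻(aq)
With molar solubility s: [Mg²⁺] = 3s, [PO₄³⁻] = 2s.
Ksp = [Mg²⁺]^3[PO₄³⁻]^2 = (3s)^3 · (2s)^2 = 108s^5
Ksp = 108 × (7.84×10⁻⁶)^5 = 3.20×10⁻²⁴

Ksp = 3.20×10⁻²⁴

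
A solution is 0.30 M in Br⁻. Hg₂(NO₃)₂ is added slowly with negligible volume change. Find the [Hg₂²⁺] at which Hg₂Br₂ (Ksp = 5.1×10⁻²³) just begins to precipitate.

5.7×10⁻²² M

Each salt precipitates once Q = Ksp for that salt.
Hg₂Br₂(s) ⇌ Hg₂²⁺(aq) + 2 Br⁻(aq)
Ksp = [Hg₂²⁺][Br⁻]^2 = [Hg₂²⁺](0.30)^2
[Hg₂²⁺] = 5.1×10⁻²³ / (0.30)^2 = 5.7×10⁻²²
[Hg₂²⁺] = 5.7×10⁻²² M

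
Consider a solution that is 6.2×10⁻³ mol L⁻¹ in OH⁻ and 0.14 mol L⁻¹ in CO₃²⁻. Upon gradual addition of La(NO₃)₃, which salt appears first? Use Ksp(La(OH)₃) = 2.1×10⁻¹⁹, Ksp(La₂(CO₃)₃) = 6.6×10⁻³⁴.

La₂(CO₃)₃

Precipitation begins when Q = Ksp.
For La(OH)₃: [La³⁺] = (Ksp/[OH⁻]^3) = 8.8×10⁻¹³ mol L⁻¹
For La₂(CO₃)₃: [La³⁺] = (Ksp/[CO₃²⁻]^3)^(1/2) = 4.9×10⁻¹⁶ mol L⁻¹
Since La₂(CO₃)₃ needs less La³⁺ to reach saturation, it precipitates first.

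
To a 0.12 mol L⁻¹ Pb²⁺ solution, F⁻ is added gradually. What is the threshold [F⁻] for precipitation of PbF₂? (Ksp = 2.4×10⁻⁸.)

4.5×10⁻⁴ M

Precipitation of each salt begins when its ion product equals Ksp.
PbF₂(s) ⇌ Pb²⁺(aq) + 2 F⁻(aq)
Ksp = [Pb²⁺][F⁻]^2 = [F⁻]^2(0.12)
[F⁻]^2 = 2.4×10⁻⁸ / (0.12) = 2.0×10⁻⁷
[F⁻] = 4.5×10⁻⁴ mol L⁻¹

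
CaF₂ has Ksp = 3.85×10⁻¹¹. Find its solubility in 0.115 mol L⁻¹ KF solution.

CaF₂(s) ⇌ Ca²⁺(aq) + 2 F⁻(aq)
The solution already contains F⁻ at 0.115 mol L⁻¹. Let s be the molar solubility of CaF₂.
[F⁻] ≈ 0.115 mol L⁻¹ (common ion dominates); [Ca²⁺] = s.
Ksp = [Ca²⁺][F⁻]^2 = s(0.115)^2
s = 3.85×10⁻¹¹ / (0.115)^2 = 2.91×10⁻⁹
s = 2.91×10⁻⁹ mol L⁻¹

2.91×10⁻⁹ M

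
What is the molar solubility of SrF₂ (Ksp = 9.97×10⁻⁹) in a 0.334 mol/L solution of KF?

8.94×10⁻⁸ M

SrF₂(s) ⇌ Sr²⁺(aq) + 2 F⁻(aq)
Let s be the solubility of SrF₂ here. The common ion gives [F⁻] ≈ 0.334 mol/L, and [Sr²⁺] = s.
Ksp = [Sr²⁺][F⁻]^2 = s(0.334)^2
s = 9.97×10⁻⁹ / (0.334)^2 = 8.94×10⁻⁸
s = 8.94×10⁻⁸ mol/L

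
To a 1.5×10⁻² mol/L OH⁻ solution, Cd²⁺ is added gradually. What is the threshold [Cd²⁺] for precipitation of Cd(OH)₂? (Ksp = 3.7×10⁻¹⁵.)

A salt starts to precipitate once the ion product Q reaches its Ksp.
Cd(OH)₂(s) ⇌ Cd²⁺(aq) + 2 OH⁻(aq)
Ksp = [Cd²⁺][OH⁻]^2 = [Cd²⁺](1.5×10⁻²)^2
[Cd²⁺] = 3.7×10⁻¹⁵ / (1.5×10⁻²)^2 = 1.6×10⁻¹¹
[Cd²⁺] = 1.6×10⁻¹¹ mol/L

1.6×10⁻¹¹ M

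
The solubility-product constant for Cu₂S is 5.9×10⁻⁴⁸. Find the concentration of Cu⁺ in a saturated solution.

2.3×10⁻¹⁶ M

Cu₂S(s) ⇌ 2 Cu⁺(aq) + S²⁻(aq)
If s mol/L of Cu₂S dissolves, [Cu⁺] = 2s and [S²⁻] = s.
Ksp = [Cu⁺]^2[S²⁻] = (2s)^2 · s = 4s^3 = 5.9×10⁻⁴⁸
s = 1.1×10⁻¹⁶ mol/L
[Cu⁺] = 2s = 2.3×10⁻¹⁶ mol/L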